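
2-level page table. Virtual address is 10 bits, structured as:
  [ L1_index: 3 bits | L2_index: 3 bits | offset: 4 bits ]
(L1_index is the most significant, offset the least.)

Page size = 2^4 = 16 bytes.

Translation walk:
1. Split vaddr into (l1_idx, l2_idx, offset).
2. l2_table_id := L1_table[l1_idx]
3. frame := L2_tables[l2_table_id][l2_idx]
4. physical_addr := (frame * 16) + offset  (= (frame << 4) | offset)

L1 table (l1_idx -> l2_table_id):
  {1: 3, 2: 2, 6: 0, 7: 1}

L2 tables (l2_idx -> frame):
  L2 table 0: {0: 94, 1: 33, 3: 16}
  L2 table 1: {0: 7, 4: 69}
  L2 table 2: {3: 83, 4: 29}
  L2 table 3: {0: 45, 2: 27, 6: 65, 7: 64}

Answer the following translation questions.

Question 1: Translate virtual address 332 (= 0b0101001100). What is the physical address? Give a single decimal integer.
vaddr = 332 = 0b0101001100
Split: l1_idx=2, l2_idx=4, offset=12
L1[2] = 2
L2[2][4] = 29
paddr = 29 * 16 + 12 = 476

Answer: 476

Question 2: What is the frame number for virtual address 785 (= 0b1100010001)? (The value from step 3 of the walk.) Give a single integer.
vaddr = 785: l1_idx=6, l2_idx=1
L1[6] = 0; L2[0][1] = 33

Answer: 33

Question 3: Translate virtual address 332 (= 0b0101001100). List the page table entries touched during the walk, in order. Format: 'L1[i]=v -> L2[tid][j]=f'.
Answer: L1[2]=2 -> L2[2][4]=29

Derivation:
vaddr = 332 = 0b0101001100
Split: l1_idx=2, l2_idx=4, offset=12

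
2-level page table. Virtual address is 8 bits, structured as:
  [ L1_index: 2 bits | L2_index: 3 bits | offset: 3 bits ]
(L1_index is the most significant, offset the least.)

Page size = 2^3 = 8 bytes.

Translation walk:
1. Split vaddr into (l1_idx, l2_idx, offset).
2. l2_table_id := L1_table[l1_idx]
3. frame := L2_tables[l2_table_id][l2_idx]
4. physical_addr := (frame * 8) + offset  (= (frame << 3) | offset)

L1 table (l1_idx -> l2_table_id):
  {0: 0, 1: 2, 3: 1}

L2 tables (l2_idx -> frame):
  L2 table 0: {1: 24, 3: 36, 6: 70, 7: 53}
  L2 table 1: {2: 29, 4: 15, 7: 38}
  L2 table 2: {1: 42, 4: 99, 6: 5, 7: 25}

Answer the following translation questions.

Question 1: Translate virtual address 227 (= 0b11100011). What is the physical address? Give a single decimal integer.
vaddr = 227 = 0b11100011
Split: l1_idx=3, l2_idx=4, offset=3
L1[3] = 1
L2[1][4] = 15
paddr = 15 * 8 + 3 = 123

Answer: 123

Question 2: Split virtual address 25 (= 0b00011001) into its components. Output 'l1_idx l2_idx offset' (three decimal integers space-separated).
vaddr = 25 = 0b00011001
  top 2 bits -> l1_idx = 0
  next 3 bits -> l2_idx = 3
  bottom 3 bits -> offset = 1

Answer: 0 3 1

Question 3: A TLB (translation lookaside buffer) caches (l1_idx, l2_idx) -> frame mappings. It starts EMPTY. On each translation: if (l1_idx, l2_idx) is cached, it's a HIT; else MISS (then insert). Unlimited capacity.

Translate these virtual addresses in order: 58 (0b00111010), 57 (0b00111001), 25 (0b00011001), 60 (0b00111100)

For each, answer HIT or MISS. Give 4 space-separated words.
Answer: MISS HIT MISS HIT

Derivation:
vaddr=58: (0,7) not in TLB -> MISS, insert
vaddr=57: (0,7) in TLB -> HIT
vaddr=25: (0,3) not in TLB -> MISS, insert
vaddr=60: (0,7) in TLB -> HIT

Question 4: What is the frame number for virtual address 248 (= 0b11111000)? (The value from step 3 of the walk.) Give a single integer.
vaddr = 248: l1_idx=3, l2_idx=7
L1[3] = 1; L2[1][7] = 38

Answer: 38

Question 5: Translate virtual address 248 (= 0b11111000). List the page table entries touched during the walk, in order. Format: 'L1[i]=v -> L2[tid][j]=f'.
vaddr = 248 = 0b11111000
Split: l1_idx=3, l2_idx=7, offset=0

Answer: L1[3]=1 -> L2[1][7]=38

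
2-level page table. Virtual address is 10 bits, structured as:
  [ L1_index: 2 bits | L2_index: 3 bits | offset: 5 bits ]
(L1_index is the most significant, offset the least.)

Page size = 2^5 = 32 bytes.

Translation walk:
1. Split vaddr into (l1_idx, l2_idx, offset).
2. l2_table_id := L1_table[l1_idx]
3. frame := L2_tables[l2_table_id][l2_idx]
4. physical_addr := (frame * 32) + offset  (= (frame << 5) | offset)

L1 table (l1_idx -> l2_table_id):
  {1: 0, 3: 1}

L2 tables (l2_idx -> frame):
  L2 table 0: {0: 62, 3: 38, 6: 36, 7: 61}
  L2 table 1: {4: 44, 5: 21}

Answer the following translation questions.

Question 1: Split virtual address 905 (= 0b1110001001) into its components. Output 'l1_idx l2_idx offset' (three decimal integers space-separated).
vaddr = 905 = 0b1110001001
  top 2 bits -> l1_idx = 3
  next 3 bits -> l2_idx = 4
  bottom 5 bits -> offset = 9

Answer: 3 4 9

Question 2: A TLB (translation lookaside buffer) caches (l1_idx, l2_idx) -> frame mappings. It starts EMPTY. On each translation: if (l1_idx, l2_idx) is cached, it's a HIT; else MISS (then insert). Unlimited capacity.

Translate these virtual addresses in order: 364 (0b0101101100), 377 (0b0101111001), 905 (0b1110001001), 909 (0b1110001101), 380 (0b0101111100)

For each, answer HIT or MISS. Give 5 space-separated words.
vaddr=364: (1,3) not in TLB -> MISS, insert
vaddr=377: (1,3) in TLB -> HIT
vaddr=905: (3,4) not in TLB -> MISS, insert
vaddr=909: (3,4) in TLB -> HIT
vaddr=380: (1,3) in TLB -> HIT

Answer: MISS HIT MISS HIT HIT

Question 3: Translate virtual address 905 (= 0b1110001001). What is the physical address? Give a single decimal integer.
vaddr = 905 = 0b1110001001
Split: l1_idx=3, l2_idx=4, offset=9
L1[3] = 1
L2[1][4] = 44
paddr = 44 * 32 + 9 = 1417

Answer: 1417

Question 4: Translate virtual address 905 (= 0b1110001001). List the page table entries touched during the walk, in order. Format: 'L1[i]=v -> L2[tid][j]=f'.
vaddr = 905 = 0b1110001001
Split: l1_idx=3, l2_idx=4, offset=9

Answer: L1[3]=1 -> L2[1][4]=44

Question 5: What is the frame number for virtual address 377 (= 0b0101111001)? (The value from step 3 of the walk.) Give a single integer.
vaddr = 377: l1_idx=1, l2_idx=3
L1[1] = 0; L2[0][3] = 38

Answer: 38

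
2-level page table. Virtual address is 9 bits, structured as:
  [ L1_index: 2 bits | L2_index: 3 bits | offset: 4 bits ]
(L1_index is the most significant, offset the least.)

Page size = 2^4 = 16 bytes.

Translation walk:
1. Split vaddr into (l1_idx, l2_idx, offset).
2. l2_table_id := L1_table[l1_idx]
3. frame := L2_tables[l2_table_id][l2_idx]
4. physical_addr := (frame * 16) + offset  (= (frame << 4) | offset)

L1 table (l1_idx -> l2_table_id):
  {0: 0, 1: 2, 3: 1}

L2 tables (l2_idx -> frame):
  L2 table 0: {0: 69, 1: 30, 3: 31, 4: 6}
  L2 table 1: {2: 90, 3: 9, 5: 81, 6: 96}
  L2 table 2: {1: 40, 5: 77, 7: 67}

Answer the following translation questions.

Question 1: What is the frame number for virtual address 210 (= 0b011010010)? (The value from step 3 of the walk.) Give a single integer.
vaddr = 210: l1_idx=1, l2_idx=5
L1[1] = 2; L2[2][5] = 77

Answer: 77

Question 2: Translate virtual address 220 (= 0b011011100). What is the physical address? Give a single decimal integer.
Answer: 1244

Derivation:
vaddr = 220 = 0b011011100
Split: l1_idx=1, l2_idx=5, offset=12
L1[1] = 2
L2[2][5] = 77
paddr = 77 * 16 + 12 = 1244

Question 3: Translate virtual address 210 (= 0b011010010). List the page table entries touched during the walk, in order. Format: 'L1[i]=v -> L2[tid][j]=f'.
Answer: L1[1]=2 -> L2[2][5]=77

Derivation:
vaddr = 210 = 0b011010010
Split: l1_idx=1, l2_idx=5, offset=2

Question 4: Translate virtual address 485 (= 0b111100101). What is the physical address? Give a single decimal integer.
vaddr = 485 = 0b111100101
Split: l1_idx=3, l2_idx=6, offset=5
L1[3] = 1
L2[1][6] = 96
paddr = 96 * 16 + 5 = 1541

Answer: 1541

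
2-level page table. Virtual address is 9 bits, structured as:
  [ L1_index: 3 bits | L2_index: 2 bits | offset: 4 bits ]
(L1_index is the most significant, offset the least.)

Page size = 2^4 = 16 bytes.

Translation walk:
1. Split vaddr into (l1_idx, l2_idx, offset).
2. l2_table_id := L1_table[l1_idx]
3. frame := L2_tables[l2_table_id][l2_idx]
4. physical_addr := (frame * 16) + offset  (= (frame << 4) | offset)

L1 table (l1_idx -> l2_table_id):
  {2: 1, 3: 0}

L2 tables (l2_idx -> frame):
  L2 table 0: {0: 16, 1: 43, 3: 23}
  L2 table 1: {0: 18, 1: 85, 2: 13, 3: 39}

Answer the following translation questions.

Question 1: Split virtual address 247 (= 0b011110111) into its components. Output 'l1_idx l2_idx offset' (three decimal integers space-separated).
vaddr = 247 = 0b011110111
  top 3 bits -> l1_idx = 3
  next 2 bits -> l2_idx = 3
  bottom 4 bits -> offset = 7

Answer: 3 3 7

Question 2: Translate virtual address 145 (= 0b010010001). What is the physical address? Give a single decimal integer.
Answer: 1361

Derivation:
vaddr = 145 = 0b010010001
Split: l1_idx=2, l2_idx=1, offset=1
L1[2] = 1
L2[1][1] = 85
paddr = 85 * 16 + 1 = 1361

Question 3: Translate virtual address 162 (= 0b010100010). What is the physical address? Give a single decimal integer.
Answer: 210

Derivation:
vaddr = 162 = 0b010100010
Split: l1_idx=2, l2_idx=2, offset=2
L1[2] = 1
L2[1][2] = 13
paddr = 13 * 16 + 2 = 210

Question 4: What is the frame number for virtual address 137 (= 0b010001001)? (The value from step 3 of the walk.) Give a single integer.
vaddr = 137: l1_idx=2, l2_idx=0
L1[2] = 1; L2[1][0] = 18

Answer: 18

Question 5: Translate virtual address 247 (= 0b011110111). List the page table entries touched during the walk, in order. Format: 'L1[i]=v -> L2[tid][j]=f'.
vaddr = 247 = 0b011110111
Split: l1_idx=3, l2_idx=3, offset=7

Answer: L1[3]=0 -> L2[0][3]=23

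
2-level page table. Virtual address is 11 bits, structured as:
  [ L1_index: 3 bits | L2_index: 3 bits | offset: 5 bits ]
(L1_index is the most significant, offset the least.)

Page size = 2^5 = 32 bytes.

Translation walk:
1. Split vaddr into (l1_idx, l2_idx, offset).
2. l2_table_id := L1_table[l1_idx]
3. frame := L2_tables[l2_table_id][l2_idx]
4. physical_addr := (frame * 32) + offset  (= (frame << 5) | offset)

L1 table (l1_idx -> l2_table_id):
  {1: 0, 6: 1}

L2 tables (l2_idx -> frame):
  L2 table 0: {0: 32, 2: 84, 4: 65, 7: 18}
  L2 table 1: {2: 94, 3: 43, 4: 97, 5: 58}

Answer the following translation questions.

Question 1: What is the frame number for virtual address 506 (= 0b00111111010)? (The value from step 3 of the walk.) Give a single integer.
Answer: 18

Derivation:
vaddr = 506: l1_idx=1, l2_idx=7
L1[1] = 0; L2[0][7] = 18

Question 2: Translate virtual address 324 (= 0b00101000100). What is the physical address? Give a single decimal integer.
Answer: 2692

Derivation:
vaddr = 324 = 0b00101000100
Split: l1_idx=1, l2_idx=2, offset=4
L1[1] = 0
L2[0][2] = 84
paddr = 84 * 32 + 4 = 2692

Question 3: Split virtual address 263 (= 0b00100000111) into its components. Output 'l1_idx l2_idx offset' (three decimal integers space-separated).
Answer: 1 0 7

Derivation:
vaddr = 263 = 0b00100000111
  top 3 bits -> l1_idx = 1
  next 3 bits -> l2_idx = 0
  bottom 5 bits -> offset = 7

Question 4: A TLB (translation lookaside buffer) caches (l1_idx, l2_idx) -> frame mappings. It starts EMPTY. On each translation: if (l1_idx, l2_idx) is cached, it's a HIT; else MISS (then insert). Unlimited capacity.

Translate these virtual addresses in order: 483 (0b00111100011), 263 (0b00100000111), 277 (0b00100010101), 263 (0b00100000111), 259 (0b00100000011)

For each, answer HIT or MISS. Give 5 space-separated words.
Answer: MISS MISS HIT HIT HIT

Derivation:
vaddr=483: (1,7) not in TLB -> MISS, insert
vaddr=263: (1,0) not in TLB -> MISS, insert
vaddr=277: (1,0) in TLB -> HIT
vaddr=263: (1,0) in TLB -> HIT
vaddr=259: (1,0) in TLB -> HIT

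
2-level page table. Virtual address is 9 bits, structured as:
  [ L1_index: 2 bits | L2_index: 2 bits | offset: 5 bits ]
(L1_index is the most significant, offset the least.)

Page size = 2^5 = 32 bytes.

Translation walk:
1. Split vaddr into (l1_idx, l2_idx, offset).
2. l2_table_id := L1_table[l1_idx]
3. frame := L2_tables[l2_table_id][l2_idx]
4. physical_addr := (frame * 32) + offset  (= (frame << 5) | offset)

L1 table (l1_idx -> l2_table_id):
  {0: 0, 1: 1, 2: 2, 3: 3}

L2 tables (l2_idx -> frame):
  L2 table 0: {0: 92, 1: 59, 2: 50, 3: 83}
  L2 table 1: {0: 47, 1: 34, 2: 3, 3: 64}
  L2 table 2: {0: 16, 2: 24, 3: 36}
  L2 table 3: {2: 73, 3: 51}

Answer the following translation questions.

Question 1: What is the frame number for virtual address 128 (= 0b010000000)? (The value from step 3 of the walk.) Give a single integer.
vaddr = 128: l1_idx=1, l2_idx=0
L1[1] = 1; L2[1][0] = 47

Answer: 47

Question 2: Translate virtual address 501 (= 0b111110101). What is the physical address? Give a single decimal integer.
Answer: 1653

Derivation:
vaddr = 501 = 0b111110101
Split: l1_idx=3, l2_idx=3, offset=21
L1[3] = 3
L2[3][3] = 51
paddr = 51 * 32 + 21 = 1653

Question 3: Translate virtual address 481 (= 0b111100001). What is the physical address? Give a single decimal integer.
vaddr = 481 = 0b111100001
Split: l1_idx=3, l2_idx=3, offset=1
L1[3] = 3
L2[3][3] = 51
paddr = 51 * 32 + 1 = 1633

Answer: 1633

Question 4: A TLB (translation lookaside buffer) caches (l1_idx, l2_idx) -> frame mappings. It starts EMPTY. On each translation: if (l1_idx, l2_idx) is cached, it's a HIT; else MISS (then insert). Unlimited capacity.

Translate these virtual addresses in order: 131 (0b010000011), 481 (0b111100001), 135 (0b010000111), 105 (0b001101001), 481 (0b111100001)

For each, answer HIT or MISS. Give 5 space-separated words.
Answer: MISS MISS HIT MISS HIT

Derivation:
vaddr=131: (1,0) not in TLB -> MISS, insert
vaddr=481: (3,3) not in TLB -> MISS, insert
vaddr=135: (1,0) in TLB -> HIT
vaddr=105: (0,3) not in TLB -> MISS, insert
vaddr=481: (3,3) in TLB -> HIT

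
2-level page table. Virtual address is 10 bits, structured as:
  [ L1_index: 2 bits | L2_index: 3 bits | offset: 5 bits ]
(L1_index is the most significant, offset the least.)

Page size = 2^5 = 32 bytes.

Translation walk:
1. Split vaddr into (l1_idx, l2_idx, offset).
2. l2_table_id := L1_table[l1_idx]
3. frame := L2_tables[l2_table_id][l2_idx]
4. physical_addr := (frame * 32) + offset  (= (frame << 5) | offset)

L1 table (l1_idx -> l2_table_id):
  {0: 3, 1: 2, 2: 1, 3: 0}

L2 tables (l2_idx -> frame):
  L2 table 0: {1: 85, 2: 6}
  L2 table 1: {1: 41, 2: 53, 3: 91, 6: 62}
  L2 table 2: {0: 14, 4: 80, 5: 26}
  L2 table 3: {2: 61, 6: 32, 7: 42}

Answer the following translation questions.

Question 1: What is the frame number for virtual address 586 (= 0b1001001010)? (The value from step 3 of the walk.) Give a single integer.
Answer: 53

Derivation:
vaddr = 586: l1_idx=2, l2_idx=2
L1[2] = 1; L2[1][2] = 53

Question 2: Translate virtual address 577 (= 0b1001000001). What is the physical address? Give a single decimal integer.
vaddr = 577 = 0b1001000001
Split: l1_idx=2, l2_idx=2, offset=1
L1[2] = 1
L2[1][2] = 53
paddr = 53 * 32 + 1 = 1697

Answer: 1697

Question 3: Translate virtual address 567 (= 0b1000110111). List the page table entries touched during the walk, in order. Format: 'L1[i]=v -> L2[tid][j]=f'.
Answer: L1[2]=1 -> L2[1][1]=41

Derivation:
vaddr = 567 = 0b1000110111
Split: l1_idx=2, l2_idx=1, offset=23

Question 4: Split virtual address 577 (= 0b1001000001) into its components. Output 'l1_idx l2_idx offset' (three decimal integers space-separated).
vaddr = 577 = 0b1001000001
  top 2 bits -> l1_idx = 2
  next 3 bits -> l2_idx = 2
  bottom 5 bits -> offset = 1

Answer: 2 2 1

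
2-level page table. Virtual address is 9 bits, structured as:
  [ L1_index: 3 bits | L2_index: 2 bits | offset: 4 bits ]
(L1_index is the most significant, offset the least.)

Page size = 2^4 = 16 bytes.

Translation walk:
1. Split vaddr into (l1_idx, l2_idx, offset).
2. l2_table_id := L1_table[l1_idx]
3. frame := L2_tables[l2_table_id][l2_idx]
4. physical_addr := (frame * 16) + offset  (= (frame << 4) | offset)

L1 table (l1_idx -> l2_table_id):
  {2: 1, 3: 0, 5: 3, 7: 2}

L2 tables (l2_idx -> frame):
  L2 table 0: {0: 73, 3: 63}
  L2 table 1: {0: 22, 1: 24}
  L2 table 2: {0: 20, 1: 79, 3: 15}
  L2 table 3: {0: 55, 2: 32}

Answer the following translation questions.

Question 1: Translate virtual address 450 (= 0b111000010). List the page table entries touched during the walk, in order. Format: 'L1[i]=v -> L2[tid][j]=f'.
Answer: L1[7]=2 -> L2[2][0]=20

Derivation:
vaddr = 450 = 0b111000010
Split: l1_idx=7, l2_idx=0, offset=2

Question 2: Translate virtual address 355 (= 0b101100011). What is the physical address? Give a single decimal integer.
vaddr = 355 = 0b101100011
Split: l1_idx=5, l2_idx=2, offset=3
L1[5] = 3
L2[3][2] = 32
paddr = 32 * 16 + 3 = 515

Answer: 515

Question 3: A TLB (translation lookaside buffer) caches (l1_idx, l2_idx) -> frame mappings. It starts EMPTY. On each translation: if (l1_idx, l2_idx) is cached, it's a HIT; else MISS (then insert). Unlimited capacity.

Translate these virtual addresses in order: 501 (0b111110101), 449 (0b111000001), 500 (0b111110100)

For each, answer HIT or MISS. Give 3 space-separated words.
Answer: MISS MISS HIT

Derivation:
vaddr=501: (7,3) not in TLB -> MISS, insert
vaddr=449: (7,0) not in TLB -> MISS, insert
vaddr=500: (7,3) in TLB -> HIT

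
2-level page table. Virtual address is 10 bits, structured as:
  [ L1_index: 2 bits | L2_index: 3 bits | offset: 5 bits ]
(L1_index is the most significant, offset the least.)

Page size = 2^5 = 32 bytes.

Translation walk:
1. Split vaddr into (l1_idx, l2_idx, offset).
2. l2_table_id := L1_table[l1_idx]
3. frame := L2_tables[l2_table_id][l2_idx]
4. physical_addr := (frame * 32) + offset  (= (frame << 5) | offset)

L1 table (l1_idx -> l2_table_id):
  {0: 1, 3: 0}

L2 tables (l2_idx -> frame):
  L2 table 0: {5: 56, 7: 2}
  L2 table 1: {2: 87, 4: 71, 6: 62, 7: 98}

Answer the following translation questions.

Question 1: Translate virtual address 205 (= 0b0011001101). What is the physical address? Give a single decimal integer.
vaddr = 205 = 0b0011001101
Split: l1_idx=0, l2_idx=6, offset=13
L1[0] = 1
L2[1][6] = 62
paddr = 62 * 32 + 13 = 1997

Answer: 1997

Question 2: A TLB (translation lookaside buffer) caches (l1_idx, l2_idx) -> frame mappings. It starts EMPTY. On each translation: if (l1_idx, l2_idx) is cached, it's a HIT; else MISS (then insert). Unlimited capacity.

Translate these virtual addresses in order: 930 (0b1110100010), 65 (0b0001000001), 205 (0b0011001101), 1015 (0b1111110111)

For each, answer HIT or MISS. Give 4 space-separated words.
vaddr=930: (3,5) not in TLB -> MISS, insert
vaddr=65: (0,2) not in TLB -> MISS, insert
vaddr=205: (0,6) not in TLB -> MISS, insert
vaddr=1015: (3,7) not in TLB -> MISS, insert

Answer: MISS MISS MISS MISS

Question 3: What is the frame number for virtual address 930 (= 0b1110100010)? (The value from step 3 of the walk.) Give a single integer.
Answer: 56

Derivation:
vaddr = 930: l1_idx=3, l2_idx=5
L1[3] = 0; L2[0][5] = 56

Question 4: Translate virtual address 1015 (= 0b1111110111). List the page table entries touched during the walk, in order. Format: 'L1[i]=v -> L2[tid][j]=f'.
Answer: L1[3]=0 -> L2[0][7]=2

Derivation:
vaddr = 1015 = 0b1111110111
Split: l1_idx=3, l2_idx=7, offset=23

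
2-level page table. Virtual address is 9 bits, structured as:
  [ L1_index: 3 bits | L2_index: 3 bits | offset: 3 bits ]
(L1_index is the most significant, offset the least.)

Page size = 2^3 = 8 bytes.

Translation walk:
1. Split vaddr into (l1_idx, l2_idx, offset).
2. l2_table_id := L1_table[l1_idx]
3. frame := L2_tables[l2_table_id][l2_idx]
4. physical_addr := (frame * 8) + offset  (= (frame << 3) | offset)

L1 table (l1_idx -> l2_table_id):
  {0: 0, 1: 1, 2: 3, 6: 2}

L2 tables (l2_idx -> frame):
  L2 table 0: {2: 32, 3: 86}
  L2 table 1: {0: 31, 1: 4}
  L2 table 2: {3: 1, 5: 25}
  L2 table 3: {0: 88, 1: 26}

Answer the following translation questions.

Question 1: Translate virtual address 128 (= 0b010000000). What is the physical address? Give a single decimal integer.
vaddr = 128 = 0b010000000
Split: l1_idx=2, l2_idx=0, offset=0
L1[2] = 3
L2[3][0] = 88
paddr = 88 * 8 + 0 = 704

Answer: 704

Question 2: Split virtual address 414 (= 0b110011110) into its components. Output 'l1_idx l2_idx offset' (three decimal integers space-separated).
Answer: 6 3 6

Derivation:
vaddr = 414 = 0b110011110
  top 3 bits -> l1_idx = 6
  next 3 bits -> l2_idx = 3
  bottom 3 bits -> offset = 6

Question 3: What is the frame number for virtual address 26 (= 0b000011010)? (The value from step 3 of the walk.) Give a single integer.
vaddr = 26: l1_idx=0, l2_idx=3
L1[0] = 0; L2[0][3] = 86

Answer: 86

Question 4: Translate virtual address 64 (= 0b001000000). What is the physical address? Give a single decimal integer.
Answer: 248

Derivation:
vaddr = 64 = 0b001000000
Split: l1_idx=1, l2_idx=0, offset=0
L1[1] = 1
L2[1][0] = 31
paddr = 31 * 8 + 0 = 248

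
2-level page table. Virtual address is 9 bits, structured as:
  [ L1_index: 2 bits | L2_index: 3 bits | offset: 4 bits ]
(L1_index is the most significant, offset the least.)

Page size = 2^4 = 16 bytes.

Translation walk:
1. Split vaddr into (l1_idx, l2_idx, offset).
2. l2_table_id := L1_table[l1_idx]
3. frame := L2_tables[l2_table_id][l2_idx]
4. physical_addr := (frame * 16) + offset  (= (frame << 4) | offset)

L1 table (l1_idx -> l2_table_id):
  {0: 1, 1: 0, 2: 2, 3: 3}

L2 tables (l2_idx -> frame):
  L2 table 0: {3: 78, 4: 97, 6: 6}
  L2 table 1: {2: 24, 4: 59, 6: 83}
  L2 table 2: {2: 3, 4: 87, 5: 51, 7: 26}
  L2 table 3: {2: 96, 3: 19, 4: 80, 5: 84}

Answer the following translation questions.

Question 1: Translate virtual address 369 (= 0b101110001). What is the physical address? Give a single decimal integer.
vaddr = 369 = 0b101110001
Split: l1_idx=2, l2_idx=7, offset=1
L1[2] = 2
L2[2][7] = 26
paddr = 26 * 16 + 1 = 417

Answer: 417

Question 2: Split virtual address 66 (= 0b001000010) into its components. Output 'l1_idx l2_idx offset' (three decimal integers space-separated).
vaddr = 66 = 0b001000010
  top 2 bits -> l1_idx = 0
  next 3 bits -> l2_idx = 4
  bottom 4 bits -> offset = 2

Answer: 0 4 2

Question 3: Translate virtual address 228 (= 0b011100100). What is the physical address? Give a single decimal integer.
vaddr = 228 = 0b011100100
Split: l1_idx=1, l2_idx=6, offset=4
L1[1] = 0
L2[0][6] = 6
paddr = 6 * 16 + 4 = 100

Answer: 100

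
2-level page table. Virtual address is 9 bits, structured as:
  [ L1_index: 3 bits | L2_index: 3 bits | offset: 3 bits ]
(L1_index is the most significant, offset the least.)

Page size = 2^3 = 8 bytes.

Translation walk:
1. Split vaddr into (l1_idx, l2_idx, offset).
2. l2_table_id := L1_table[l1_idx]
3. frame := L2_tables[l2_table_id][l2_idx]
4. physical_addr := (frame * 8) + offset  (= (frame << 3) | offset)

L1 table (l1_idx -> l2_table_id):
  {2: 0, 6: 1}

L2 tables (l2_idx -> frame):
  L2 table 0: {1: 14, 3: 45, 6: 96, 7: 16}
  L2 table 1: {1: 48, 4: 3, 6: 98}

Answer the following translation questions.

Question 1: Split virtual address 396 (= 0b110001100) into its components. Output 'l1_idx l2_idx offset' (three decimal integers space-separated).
Answer: 6 1 4

Derivation:
vaddr = 396 = 0b110001100
  top 3 bits -> l1_idx = 6
  next 3 bits -> l2_idx = 1
  bottom 3 bits -> offset = 4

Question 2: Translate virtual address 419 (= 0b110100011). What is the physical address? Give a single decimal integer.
vaddr = 419 = 0b110100011
Split: l1_idx=6, l2_idx=4, offset=3
L1[6] = 1
L2[1][4] = 3
paddr = 3 * 8 + 3 = 27

Answer: 27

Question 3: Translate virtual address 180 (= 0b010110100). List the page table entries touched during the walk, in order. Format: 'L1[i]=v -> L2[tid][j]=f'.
vaddr = 180 = 0b010110100
Split: l1_idx=2, l2_idx=6, offset=4

Answer: L1[2]=0 -> L2[0][6]=96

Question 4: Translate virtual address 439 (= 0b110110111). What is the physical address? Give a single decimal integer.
vaddr = 439 = 0b110110111
Split: l1_idx=6, l2_idx=6, offset=7
L1[6] = 1
L2[1][6] = 98
paddr = 98 * 8 + 7 = 791

Answer: 791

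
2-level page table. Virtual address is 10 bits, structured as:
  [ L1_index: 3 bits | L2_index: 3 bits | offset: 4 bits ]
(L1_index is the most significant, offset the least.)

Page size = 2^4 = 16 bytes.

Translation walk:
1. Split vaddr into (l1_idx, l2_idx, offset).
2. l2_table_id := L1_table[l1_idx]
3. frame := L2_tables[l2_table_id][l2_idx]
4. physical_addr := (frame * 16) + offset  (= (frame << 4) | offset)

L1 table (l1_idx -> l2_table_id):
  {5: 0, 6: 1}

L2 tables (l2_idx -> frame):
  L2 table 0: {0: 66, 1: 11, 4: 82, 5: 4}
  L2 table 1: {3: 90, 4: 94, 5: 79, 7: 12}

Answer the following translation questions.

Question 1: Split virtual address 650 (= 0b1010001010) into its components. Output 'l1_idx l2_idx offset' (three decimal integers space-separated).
Answer: 5 0 10

Derivation:
vaddr = 650 = 0b1010001010
  top 3 bits -> l1_idx = 5
  next 3 bits -> l2_idx = 0
  bottom 4 bits -> offset = 10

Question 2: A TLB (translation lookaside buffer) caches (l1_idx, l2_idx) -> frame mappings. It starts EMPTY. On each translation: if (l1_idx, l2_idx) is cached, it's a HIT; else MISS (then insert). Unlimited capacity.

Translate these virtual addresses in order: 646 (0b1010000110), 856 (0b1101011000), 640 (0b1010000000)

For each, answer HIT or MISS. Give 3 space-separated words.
vaddr=646: (5,0) not in TLB -> MISS, insert
vaddr=856: (6,5) not in TLB -> MISS, insert
vaddr=640: (5,0) in TLB -> HIT

Answer: MISS MISS HIT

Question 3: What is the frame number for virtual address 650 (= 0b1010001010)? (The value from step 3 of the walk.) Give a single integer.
vaddr = 650: l1_idx=5, l2_idx=0
L1[5] = 0; L2[0][0] = 66

Answer: 66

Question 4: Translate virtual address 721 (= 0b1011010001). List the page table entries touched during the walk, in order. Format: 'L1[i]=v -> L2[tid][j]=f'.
Answer: L1[5]=0 -> L2[0][5]=4

Derivation:
vaddr = 721 = 0b1011010001
Split: l1_idx=5, l2_idx=5, offset=1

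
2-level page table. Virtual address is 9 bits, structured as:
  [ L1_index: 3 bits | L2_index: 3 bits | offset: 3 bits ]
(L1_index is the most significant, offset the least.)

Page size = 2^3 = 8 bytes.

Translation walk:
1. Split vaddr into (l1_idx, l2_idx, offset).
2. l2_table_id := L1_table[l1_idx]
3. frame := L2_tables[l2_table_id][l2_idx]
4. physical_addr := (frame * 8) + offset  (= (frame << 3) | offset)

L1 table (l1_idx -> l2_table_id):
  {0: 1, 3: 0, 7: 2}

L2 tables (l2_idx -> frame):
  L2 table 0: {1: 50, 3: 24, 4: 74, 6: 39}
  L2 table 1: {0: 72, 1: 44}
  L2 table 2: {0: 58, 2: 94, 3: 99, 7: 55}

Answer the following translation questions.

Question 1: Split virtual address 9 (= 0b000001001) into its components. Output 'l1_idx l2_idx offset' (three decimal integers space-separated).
Answer: 0 1 1

Derivation:
vaddr = 9 = 0b000001001
  top 3 bits -> l1_idx = 0
  next 3 bits -> l2_idx = 1
  bottom 3 bits -> offset = 1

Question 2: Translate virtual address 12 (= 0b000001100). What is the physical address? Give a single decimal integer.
Answer: 356

Derivation:
vaddr = 12 = 0b000001100
Split: l1_idx=0, l2_idx=1, offset=4
L1[0] = 1
L2[1][1] = 44
paddr = 44 * 8 + 4 = 356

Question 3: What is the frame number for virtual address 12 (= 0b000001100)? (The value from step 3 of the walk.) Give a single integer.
Answer: 44

Derivation:
vaddr = 12: l1_idx=0, l2_idx=1
L1[0] = 1; L2[1][1] = 44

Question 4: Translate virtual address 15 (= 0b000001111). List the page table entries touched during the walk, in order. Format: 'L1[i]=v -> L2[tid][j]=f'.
vaddr = 15 = 0b000001111
Split: l1_idx=0, l2_idx=1, offset=7

Answer: L1[0]=1 -> L2[1][1]=44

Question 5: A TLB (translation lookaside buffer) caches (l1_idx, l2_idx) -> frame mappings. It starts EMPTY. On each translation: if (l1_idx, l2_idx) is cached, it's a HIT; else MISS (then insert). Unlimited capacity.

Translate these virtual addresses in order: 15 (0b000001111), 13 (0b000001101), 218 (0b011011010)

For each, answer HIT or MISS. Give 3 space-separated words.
Answer: MISS HIT MISS

Derivation:
vaddr=15: (0,1) not in TLB -> MISS, insert
vaddr=13: (0,1) in TLB -> HIT
vaddr=218: (3,3) not in TLB -> MISS, insert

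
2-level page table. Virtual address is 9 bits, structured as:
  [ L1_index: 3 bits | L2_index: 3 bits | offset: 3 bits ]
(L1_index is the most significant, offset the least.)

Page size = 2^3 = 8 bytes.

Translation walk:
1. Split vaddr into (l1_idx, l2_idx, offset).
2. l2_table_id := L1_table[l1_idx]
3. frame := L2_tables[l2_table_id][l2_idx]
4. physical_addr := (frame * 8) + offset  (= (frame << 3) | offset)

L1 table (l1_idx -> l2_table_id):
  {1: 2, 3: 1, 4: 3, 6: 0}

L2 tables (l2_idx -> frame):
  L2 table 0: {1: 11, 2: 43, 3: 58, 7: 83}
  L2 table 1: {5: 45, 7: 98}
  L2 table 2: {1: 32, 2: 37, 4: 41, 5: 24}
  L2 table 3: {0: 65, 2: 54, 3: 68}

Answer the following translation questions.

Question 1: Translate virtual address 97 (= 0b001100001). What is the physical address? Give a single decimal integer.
vaddr = 97 = 0b001100001
Split: l1_idx=1, l2_idx=4, offset=1
L1[1] = 2
L2[2][4] = 41
paddr = 41 * 8 + 1 = 329

Answer: 329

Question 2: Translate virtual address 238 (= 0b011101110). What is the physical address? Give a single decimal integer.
Answer: 366

Derivation:
vaddr = 238 = 0b011101110
Split: l1_idx=3, l2_idx=5, offset=6
L1[3] = 1
L2[1][5] = 45
paddr = 45 * 8 + 6 = 366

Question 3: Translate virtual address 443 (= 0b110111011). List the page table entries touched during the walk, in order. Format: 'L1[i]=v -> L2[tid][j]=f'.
Answer: L1[6]=0 -> L2[0][7]=83

Derivation:
vaddr = 443 = 0b110111011
Split: l1_idx=6, l2_idx=7, offset=3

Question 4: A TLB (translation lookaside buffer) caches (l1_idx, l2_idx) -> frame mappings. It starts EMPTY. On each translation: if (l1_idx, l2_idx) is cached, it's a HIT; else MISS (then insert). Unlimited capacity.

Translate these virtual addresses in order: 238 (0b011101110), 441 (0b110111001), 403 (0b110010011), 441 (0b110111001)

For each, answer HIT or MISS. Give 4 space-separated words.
vaddr=238: (3,5) not in TLB -> MISS, insert
vaddr=441: (6,7) not in TLB -> MISS, insert
vaddr=403: (6,2) not in TLB -> MISS, insert
vaddr=441: (6,7) in TLB -> HIT

Answer: MISS MISS MISS HIT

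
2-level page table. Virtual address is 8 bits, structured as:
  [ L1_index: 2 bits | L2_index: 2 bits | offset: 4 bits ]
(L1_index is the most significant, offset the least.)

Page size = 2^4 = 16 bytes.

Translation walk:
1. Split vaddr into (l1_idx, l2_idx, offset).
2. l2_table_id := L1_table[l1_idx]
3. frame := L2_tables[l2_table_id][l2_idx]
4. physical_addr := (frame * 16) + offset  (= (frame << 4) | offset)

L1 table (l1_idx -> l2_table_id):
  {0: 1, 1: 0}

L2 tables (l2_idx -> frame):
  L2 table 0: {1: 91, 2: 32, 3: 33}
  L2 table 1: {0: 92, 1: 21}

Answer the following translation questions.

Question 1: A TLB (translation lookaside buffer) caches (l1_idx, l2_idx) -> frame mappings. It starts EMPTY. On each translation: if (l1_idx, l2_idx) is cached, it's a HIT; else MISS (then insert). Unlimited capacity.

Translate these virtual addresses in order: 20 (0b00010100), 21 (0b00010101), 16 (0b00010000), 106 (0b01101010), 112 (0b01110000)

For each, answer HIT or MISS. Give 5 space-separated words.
Answer: MISS HIT HIT MISS MISS

Derivation:
vaddr=20: (0,1) not in TLB -> MISS, insert
vaddr=21: (0,1) in TLB -> HIT
vaddr=16: (0,1) in TLB -> HIT
vaddr=106: (1,2) not in TLB -> MISS, insert
vaddr=112: (1,3) not in TLB -> MISS, insert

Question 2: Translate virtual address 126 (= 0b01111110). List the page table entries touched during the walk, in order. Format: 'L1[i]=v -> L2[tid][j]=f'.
vaddr = 126 = 0b01111110
Split: l1_idx=1, l2_idx=3, offset=14

Answer: L1[1]=0 -> L2[0][3]=33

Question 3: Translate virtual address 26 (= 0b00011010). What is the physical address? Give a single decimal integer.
vaddr = 26 = 0b00011010
Split: l1_idx=0, l2_idx=1, offset=10
L1[0] = 1
L2[1][1] = 21
paddr = 21 * 16 + 10 = 346

Answer: 346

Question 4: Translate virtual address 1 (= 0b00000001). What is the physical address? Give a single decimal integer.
Answer: 1473

Derivation:
vaddr = 1 = 0b00000001
Split: l1_idx=0, l2_idx=0, offset=1
L1[0] = 1
L2[1][0] = 92
paddr = 92 * 16 + 1 = 1473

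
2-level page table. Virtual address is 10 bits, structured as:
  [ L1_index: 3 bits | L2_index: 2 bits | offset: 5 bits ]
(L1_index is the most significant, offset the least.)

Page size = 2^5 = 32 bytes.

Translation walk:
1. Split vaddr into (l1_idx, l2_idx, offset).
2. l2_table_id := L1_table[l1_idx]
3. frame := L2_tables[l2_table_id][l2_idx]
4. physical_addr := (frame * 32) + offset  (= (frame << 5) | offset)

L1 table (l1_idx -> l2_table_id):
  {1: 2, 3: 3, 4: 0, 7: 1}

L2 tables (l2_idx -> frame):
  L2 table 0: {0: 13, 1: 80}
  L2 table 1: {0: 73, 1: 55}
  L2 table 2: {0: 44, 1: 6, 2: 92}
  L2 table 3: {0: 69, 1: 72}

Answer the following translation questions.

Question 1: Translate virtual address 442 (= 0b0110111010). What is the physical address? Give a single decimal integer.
vaddr = 442 = 0b0110111010
Split: l1_idx=3, l2_idx=1, offset=26
L1[3] = 3
L2[3][1] = 72
paddr = 72 * 32 + 26 = 2330

Answer: 2330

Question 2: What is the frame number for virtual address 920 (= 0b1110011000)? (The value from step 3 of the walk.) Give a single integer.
Answer: 73

Derivation:
vaddr = 920: l1_idx=7, l2_idx=0
L1[7] = 1; L2[1][0] = 73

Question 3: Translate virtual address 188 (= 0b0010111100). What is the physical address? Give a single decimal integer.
vaddr = 188 = 0b0010111100
Split: l1_idx=1, l2_idx=1, offset=28
L1[1] = 2
L2[2][1] = 6
paddr = 6 * 32 + 28 = 220

Answer: 220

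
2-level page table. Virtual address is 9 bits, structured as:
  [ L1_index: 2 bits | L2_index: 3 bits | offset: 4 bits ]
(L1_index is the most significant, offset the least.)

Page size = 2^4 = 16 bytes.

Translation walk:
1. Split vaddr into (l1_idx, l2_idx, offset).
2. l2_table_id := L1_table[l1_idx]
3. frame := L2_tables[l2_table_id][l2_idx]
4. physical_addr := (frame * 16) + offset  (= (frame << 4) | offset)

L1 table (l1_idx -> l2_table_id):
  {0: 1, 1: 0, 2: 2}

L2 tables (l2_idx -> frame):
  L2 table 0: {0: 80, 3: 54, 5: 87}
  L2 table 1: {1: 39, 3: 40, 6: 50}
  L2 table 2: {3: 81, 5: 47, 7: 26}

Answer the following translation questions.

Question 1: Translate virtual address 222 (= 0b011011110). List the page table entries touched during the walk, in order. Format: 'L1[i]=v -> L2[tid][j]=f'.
Answer: L1[1]=0 -> L2[0][5]=87

Derivation:
vaddr = 222 = 0b011011110
Split: l1_idx=1, l2_idx=5, offset=14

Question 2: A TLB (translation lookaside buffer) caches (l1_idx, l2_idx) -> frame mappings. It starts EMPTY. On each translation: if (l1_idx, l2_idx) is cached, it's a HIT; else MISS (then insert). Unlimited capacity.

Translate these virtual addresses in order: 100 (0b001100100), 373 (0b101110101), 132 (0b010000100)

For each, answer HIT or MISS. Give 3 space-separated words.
Answer: MISS MISS MISS

Derivation:
vaddr=100: (0,6) not in TLB -> MISS, insert
vaddr=373: (2,7) not in TLB -> MISS, insert
vaddr=132: (1,0) not in TLB -> MISS, insert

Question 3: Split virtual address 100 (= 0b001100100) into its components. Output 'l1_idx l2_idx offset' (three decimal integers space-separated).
vaddr = 100 = 0b001100100
  top 2 bits -> l1_idx = 0
  next 3 bits -> l2_idx = 6
  bottom 4 bits -> offset = 4

Answer: 0 6 4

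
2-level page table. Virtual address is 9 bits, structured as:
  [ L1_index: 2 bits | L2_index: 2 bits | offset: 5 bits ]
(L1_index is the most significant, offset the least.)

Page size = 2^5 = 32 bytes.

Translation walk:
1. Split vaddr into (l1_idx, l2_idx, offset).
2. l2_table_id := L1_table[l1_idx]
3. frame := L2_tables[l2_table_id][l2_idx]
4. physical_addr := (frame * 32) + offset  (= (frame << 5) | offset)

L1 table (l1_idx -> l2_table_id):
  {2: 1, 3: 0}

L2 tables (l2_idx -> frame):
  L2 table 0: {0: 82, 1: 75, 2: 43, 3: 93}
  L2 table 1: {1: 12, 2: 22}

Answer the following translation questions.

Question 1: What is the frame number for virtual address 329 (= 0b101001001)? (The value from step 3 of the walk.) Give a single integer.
vaddr = 329: l1_idx=2, l2_idx=2
L1[2] = 1; L2[1][2] = 22

Answer: 22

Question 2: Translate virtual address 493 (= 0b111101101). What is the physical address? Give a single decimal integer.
vaddr = 493 = 0b111101101
Split: l1_idx=3, l2_idx=3, offset=13
L1[3] = 0
L2[0][3] = 93
paddr = 93 * 32 + 13 = 2989

Answer: 2989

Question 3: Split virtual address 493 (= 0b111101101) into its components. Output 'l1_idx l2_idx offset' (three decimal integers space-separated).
Answer: 3 3 13

Derivation:
vaddr = 493 = 0b111101101
  top 2 bits -> l1_idx = 3
  next 2 bits -> l2_idx = 3
  bottom 5 bits -> offset = 13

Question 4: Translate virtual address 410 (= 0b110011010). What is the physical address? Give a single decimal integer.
Answer: 2650

Derivation:
vaddr = 410 = 0b110011010
Split: l1_idx=3, l2_idx=0, offset=26
L1[3] = 0
L2[0][0] = 82
paddr = 82 * 32 + 26 = 2650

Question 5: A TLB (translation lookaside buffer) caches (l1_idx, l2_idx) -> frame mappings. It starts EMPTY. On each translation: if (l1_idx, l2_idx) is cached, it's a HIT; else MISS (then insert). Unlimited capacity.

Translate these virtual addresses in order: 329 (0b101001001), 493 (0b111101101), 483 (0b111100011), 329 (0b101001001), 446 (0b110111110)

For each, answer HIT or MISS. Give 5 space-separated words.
Answer: MISS MISS HIT HIT MISS

Derivation:
vaddr=329: (2,2) not in TLB -> MISS, insert
vaddr=493: (3,3) not in TLB -> MISS, insert
vaddr=483: (3,3) in TLB -> HIT
vaddr=329: (2,2) in TLB -> HIT
vaddr=446: (3,1) not in TLB -> MISS, insert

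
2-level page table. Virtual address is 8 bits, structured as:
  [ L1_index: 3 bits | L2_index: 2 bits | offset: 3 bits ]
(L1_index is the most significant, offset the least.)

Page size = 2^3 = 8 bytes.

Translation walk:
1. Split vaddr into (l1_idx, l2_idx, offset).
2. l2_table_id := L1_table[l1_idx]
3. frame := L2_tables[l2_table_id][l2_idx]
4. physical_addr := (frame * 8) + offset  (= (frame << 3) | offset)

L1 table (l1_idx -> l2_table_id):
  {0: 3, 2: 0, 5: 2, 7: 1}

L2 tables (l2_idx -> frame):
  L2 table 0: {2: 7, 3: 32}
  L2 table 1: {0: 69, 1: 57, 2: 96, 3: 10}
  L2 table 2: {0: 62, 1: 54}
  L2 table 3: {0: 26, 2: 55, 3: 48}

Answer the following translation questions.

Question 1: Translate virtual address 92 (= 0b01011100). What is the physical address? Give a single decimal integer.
vaddr = 92 = 0b01011100
Split: l1_idx=2, l2_idx=3, offset=4
L1[2] = 0
L2[0][3] = 32
paddr = 32 * 8 + 4 = 260

Answer: 260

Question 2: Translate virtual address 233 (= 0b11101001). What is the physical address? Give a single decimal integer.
Answer: 457

Derivation:
vaddr = 233 = 0b11101001
Split: l1_idx=7, l2_idx=1, offset=1
L1[7] = 1
L2[1][1] = 57
paddr = 57 * 8 + 1 = 457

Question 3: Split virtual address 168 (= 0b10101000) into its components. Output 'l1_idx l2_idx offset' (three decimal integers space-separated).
vaddr = 168 = 0b10101000
  top 3 bits -> l1_idx = 5
  next 2 bits -> l2_idx = 1
  bottom 3 bits -> offset = 0

Answer: 5 1 0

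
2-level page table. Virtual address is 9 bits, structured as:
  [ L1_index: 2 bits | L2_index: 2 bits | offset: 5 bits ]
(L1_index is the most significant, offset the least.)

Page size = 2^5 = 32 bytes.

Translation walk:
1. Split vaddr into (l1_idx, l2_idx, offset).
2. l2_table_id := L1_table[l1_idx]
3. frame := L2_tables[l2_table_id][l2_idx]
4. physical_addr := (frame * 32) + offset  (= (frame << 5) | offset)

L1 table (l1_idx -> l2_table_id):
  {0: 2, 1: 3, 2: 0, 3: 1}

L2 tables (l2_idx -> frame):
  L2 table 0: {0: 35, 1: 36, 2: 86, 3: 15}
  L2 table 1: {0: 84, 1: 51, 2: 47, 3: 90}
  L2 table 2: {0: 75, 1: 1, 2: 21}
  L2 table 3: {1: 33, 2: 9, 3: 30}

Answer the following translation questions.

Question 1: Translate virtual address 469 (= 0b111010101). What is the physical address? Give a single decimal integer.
vaddr = 469 = 0b111010101
Split: l1_idx=3, l2_idx=2, offset=21
L1[3] = 1
L2[1][2] = 47
paddr = 47 * 32 + 21 = 1525

Answer: 1525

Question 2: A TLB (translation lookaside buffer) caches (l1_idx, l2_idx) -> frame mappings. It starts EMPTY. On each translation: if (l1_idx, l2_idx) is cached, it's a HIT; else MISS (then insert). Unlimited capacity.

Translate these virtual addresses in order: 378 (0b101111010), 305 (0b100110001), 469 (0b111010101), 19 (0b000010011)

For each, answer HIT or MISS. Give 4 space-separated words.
Answer: MISS MISS MISS MISS

Derivation:
vaddr=378: (2,3) not in TLB -> MISS, insert
vaddr=305: (2,1) not in TLB -> MISS, insert
vaddr=469: (3,2) not in TLB -> MISS, insert
vaddr=19: (0,0) not in TLB -> MISS, insert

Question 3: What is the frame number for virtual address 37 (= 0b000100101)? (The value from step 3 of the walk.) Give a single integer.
vaddr = 37: l1_idx=0, l2_idx=1
L1[0] = 2; L2[2][1] = 1

Answer: 1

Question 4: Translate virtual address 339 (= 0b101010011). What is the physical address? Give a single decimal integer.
Answer: 2771

Derivation:
vaddr = 339 = 0b101010011
Split: l1_idx=2, l2_idx=2, offset=19
L1[2] = 0
L2[0][2] = 86
paddr = 86 * 32 + 19 = 2771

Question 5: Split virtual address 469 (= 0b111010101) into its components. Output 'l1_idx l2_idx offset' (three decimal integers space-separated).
vaddr = 469 = 0b111010101
  top 2 bits -> l1_idx = 3
  next 2 bits -> l2_idx = 2
  bottom 5 bits -> offset = 21

Answer: 3 2 21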